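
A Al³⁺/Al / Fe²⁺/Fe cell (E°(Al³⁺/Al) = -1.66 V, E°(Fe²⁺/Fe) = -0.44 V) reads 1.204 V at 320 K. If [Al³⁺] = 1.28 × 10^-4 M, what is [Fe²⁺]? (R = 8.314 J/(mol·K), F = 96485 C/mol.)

From the Nernst equation, ln Q = nF(E° − E)/RT = 6×96485×(1.22 − 1.204)/(8.314×320) = 3.482, so Q = 32.5.
With Q = [Al³⁺]^2/[Fe²⁺]^3 and the known concentrations, [Fe²⁺]^3 in the denominator gives [Fe²⁺] = 8 × 10^-4 M.

8 × 10^-4 M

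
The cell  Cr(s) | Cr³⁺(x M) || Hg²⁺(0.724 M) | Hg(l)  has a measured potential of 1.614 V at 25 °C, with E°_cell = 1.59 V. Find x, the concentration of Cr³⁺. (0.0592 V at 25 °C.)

From the Nernst equation, log Q = n(E° − E)/0.0592 = 6(1.59 − 1.614)/0.0592 = -2.432, so Q = 0.00369.
With Q = [Cr³⁺]^2/[Hg²⁺]^3 and the known concentrations, [Cr³⁺]^2 in the numerator gives [Cr³⁺] = 0.037 M.

0.037 M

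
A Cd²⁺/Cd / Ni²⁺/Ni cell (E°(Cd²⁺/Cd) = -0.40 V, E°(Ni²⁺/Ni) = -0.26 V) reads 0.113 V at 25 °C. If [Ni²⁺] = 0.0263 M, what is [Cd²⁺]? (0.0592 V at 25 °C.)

0.21 M

From the Nernst equation, log Q = n(E° − E)/0.0592 = 2(0.14 − 0.113)/0.0592 = 0.912, so Q = 8.17.
With Q = [Cd²⁺]/[Ni²⁺] and the known concentrations, [Cd²⁺] in the numerator gives [Cd²⁺] = 0.21 M.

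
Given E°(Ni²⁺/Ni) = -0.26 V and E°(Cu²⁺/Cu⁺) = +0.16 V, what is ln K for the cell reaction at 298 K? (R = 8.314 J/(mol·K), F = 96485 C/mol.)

E°_cell = +0.16 − (-0.26) = 0.42 V, with n = 2 electrons transferred.
At equilibrium E = 0, so the Nernst equation gives ln K = nFE°/RT = (2)(96485)(0.42)/((8.314)(298)) = 32.71.

ln K = 32.7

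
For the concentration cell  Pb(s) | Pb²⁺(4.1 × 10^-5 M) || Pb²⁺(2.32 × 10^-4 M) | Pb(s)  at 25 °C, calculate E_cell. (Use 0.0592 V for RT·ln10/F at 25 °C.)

Both half-cells are Pb²⁺/Pb, so E°_cell = 0. The concentrated side is the cathode; the cell reaction moves Pb²⁺ from high to low concentration with n = 2.
Q = [Pb²⁺]_dilute/[Pb²⁺]_conc = 4.1 × 10^-5/2.32 × 10^-4 = 0.177.
E = 0 − (0.0592/2) log Q = −(0.0592/2)(-0.753) = 0.0223 V.

0.022 V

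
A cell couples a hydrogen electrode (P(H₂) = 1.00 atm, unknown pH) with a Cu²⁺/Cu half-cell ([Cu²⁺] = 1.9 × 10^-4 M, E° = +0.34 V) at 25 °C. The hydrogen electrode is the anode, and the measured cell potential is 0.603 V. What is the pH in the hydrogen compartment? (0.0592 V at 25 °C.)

E°_cell = 0.34 V and n = 2.
log Q = n(E° − E)/0.0592 = 2×(0.34 − 0.603)/0.0592 = -8.885.
With Q = [H⁺]^2 / ([Cu²⁺]·P(H₂)), solving for [H⁺] gives log[H⁺] = -6.303, so pH = 6.30.

pH = 6.30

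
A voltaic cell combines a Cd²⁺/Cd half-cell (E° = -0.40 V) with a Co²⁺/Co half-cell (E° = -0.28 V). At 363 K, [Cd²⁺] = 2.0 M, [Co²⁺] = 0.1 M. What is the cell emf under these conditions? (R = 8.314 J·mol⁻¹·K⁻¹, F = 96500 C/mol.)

0.073 V

The Co²⁺/Co couple has the higher reduction potential and acts as the cathode, so E°_cell = -0.28 − (-0.40) = 0.12 V.
Balancing electrons gives n = 2; the reaction quotient is Q = [Cd²⁺]/[Co²⁺] = 20.0.
E = E° − (RT/nF) ln Q = 0.12 − (8.314×363)/(2×96500) × (2.996) = 0.120 − 0.047 = 0.073 V.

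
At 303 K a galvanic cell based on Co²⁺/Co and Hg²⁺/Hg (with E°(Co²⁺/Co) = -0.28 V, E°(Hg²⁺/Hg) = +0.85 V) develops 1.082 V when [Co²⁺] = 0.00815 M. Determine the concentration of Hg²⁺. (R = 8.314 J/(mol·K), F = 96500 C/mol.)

From the Nernst equation, ln Q = nF(E° − E)/RT = 2×96500×(1.13 − 1.082)/(8.314×303) = 3.677, so Q = 39.5.
With Q = [Co²⁺]/[Hg²⁺] and the known concentrations, [Hg²⁺] in the denominator gives [Hg²⁺] = 2.1 × 10^-4 M.

2.1 × 10^-4 M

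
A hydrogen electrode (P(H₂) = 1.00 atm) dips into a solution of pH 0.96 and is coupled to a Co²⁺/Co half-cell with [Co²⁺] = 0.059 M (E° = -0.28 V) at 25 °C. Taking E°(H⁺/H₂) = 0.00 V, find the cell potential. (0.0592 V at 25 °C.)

0.26 V

The hydrogen couple is the cathode, so E°_cell = 0.28 V; n = 2.
[H⁺] = 10^(−0.96) = 0.11 M, and Q = [Co²⁺]·P(H₂) / [H⁺]^2 = 4.91.
E = E° − (0.0592/2) log Q = 0.28 − (0.0592/2)(0.691) = 0.260 V.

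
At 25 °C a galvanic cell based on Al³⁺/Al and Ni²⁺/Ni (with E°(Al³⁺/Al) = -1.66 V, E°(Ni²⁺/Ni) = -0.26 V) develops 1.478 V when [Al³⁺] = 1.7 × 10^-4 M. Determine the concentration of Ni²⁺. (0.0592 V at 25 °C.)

From the Nernst equation, log Q = n(E° − E)/0.0592 = 6(1.40 − 1.478)/0.0592 = -7.905, so Q = 1.24 × 10^-8.
With Q = [Al³⁺]^2/[Ni²⁺]^3 and the known concentrations, [Ni²⁺]^3 in the denominator gives [Ni²⁺] = 1.3 M.

1.3 M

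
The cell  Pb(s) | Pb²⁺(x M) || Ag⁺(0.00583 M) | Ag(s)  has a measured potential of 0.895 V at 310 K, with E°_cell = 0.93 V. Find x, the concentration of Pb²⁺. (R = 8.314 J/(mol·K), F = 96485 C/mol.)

From the Nernst equation, ln Q = nF(E° − E)/RT = 2×96485×(0.93 − 0.895)/(8.314×310) = 2.621, so Q = 13.7.
With Q = [Pb²⁺]/[Ag⁺]^2 and the known concentrations, [Pb²⁺] in the numerator gives [Pb²⁺] = 4.7 × 10^-4 M.

4.7 × 10^-4 M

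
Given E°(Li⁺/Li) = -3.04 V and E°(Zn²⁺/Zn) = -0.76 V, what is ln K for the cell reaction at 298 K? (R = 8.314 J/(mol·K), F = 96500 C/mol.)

ln K = 177.6

E°_cell = -0.76 − (-3.04) = 2.28 V, with n = 2 electrons transferred.
At equilibrium E = 0, so the Nernst equation gives ln K = nFE°/RT = (2)(96500)(2.28)/((8.314)(298)) = 177.61.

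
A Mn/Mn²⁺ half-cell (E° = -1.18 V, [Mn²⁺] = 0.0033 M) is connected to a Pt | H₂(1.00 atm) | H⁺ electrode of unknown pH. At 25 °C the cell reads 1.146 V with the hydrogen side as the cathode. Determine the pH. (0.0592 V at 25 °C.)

pH = 1.82

E°_cell = 1.18 V and n = 2.
log Q = n(E° − E)/0.0592 = 2×(1.18 − 1.146)/0.0592 = 1.149.
With Q = [Mn²⁺]·P(H₂) / [H⁺]^2, solving for [H⁺] gives log[H⁺] = -1.815, so pH = 1.82.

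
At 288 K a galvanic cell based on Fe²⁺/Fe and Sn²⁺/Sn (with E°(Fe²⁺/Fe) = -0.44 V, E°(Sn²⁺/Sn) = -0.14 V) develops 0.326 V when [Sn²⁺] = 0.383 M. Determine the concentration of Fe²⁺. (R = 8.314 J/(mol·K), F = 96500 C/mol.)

0.047 M

From the Nernst equation, ln Q = nF(E° − E)/RT = 2×96500×(0.30 − 0.326)/(8.314×288) = -2.096, so Q = 0.123.
With Q = [Fe²⁺]/[Sn²⁺] and the known concentrations, [Fe²⁺] in the numerator gives [Fe²⁺] = 0.047 M.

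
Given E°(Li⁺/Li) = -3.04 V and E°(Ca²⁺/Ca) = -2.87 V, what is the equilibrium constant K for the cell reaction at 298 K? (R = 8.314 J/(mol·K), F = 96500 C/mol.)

E°_cell = -2.87 − (-3.04) = 0.17 V, with n = 2 electrons transferred.
At equilibrium E = 0, so the Nernst equation gives ln K = nFE°/RT = (2)(96500)(0.17)/((8.314)(298)) = 13.24.
K = e^13.24 = 5.6 × 10^5.

5.6 × 10^5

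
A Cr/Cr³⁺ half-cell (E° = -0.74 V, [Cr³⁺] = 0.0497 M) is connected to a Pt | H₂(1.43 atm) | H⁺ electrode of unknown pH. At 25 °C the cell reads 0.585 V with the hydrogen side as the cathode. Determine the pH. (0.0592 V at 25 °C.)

pH = 2.98

E°_cell = 0.74 V and n = 6.
log Q = n(E° − E)/0.0592 = 6×(0.74 − 0.585)/0.0592 = 15.709.
With Q = [Cr³⁺]^2·P(H₂)^3 / [H⁺]^6, solving for [H⁺] gives log[H⁺] = -2.975, so pH = 2.98.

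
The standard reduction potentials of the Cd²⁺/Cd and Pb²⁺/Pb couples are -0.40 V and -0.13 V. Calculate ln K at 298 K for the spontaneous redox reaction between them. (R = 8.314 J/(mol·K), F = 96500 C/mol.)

ln K = 21.0

E°_cell = -0.13 − (-0.40) = 0.27 V, with n = 2 electrons transferred.
At equilibrium E = 0, so the Nernst equation gives ln K = nFE°/RT = (2)(96500)(0.27)/((8.314)(298)) = 21.03.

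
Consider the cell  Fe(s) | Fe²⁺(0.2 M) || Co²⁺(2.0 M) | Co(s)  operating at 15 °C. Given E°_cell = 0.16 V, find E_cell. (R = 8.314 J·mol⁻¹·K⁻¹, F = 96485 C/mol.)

Balancing electrons gives n = 2; the reaction quotient is Q = [Fe²⁺]/[Co²⁺] = 0.100.
E = E° − (RT/nF) ln Q = 0.16 − (8.314×288)/(2×96485) × (-2.303) = 0.160 + 0.029 = 0.189 V.

0.189 V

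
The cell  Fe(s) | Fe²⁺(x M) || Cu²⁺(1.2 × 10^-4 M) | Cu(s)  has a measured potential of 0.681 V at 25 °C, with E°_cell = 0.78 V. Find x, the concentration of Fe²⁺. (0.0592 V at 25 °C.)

From the Nernst equation, log Q = n(E° − E)/0.0592 = 2(0.78 − 0.681)/0.0592 = 3.345, so Q = 2210.
With Q = [Fe²⁺]/[Cu²⁺] and the known concentrations, [Fe²⁺] in the numerator gives [Fe²⁺] = 0.27 M.

0.27 M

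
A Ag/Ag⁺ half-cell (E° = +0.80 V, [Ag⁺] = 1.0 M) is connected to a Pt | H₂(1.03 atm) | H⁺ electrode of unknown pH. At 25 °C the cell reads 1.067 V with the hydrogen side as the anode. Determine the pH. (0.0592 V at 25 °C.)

E°_cell = 0.80 V and n = 2.
log Q = n(E° − E)/0.0592 = 2×(0.80 − 1.067)/0.0592 = -9.020.
With Q = [H⁺]^2 / ([Ag⁺]^2·P(H₂)), solving for [H⁺] gives log[H⁺] = -4.504, so pH = 4.50.

pH = 4.50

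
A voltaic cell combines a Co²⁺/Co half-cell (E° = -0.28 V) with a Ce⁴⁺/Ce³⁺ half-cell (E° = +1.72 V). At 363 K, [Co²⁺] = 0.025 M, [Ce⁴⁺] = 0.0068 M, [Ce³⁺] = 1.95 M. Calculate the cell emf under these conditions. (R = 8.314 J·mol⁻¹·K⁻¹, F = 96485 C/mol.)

1.88 V

The Ce⁴⁺/Ce³⁺ couple has the higher reduction potential and acts as the cathode, so E°_cell = +1.72 − (-0.28) = 2.00 V.
Balancing electrons gives n = 2; the reaction quotient is Q = [Co²⁺]·[Ce³⁺]^2/[Ce⁴⁺]^2 = 2060.
E = E° − (RT/nF) ln Q = 2.00 − (8.314×363)/(2×96485) × (7.628) = 2.000 − 0.119 = 1.881 V.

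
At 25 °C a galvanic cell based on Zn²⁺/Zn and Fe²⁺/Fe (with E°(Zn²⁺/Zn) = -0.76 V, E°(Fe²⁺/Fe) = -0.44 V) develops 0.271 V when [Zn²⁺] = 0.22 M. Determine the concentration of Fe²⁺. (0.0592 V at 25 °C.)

0.0049 M

From the Nernst equation, log Q = n(E° − E)/0.0592 = 2(0.32 − 0.271)/0.0592 = 1.655, so Q = 45.2.
With Q = [Zn²⁺]/[Fe²⁺] and the known concentrations, [Fe²⁺] in the denominator gives [Fe²⁺] = 0.0049 M.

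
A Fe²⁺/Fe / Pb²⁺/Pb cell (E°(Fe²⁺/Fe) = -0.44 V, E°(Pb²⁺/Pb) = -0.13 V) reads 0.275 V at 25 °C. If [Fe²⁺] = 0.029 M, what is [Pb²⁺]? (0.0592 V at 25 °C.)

0.0019 M

From the Nernst equation, log Q = n(E° − E)/0.0592 = 2(0.31 − 0.275)/0.0592 = 1.182, so Q = 15.2.
With Q = [Fe²⁺]/[Pb²⁺] and the known concentrations, [Pb²⁺] in the denominator gives [Pb²⁺] = 0.0019 M.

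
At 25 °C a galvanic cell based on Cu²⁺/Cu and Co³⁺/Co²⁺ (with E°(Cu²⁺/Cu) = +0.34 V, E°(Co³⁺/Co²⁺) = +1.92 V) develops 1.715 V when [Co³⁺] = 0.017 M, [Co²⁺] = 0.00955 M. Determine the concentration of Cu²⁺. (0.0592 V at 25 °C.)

From the Nernst equation, log Q = n(E° − E)/0.0592 = 2(1.58 − 1.715)/0.0592 = -4.561, so Q = 2.75 × 10^-5.
With Q = [Cu²⁺]·[Co²⁺]^2/[Co³⁺]^2 and the known concentrations, [Cu²⁺] in the numerator gives [Cu²⁺] = 8.7 × 10^-5 M.

8.7 × 10^-5 M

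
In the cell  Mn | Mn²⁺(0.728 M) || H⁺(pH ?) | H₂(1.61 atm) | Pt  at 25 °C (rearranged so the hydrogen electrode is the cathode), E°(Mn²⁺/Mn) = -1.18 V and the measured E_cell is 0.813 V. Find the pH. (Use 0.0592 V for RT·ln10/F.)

E°_cell = 1.18 V and n = 2.
log Q = n(E° − E)/0.0592 = 2×(1.18 − 0.813)/0.0592 = 12.399.
With Q = [Mn²⁺]·P(H₂) / [H⁺]^2, solving for [H⁺] gives log[H⁺] = -6.165, so pH = 6.16.

pH = 6.16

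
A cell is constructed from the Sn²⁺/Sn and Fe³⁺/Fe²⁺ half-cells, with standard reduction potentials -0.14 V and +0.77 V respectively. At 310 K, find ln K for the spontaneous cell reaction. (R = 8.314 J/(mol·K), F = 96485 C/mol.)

E°_cell = +0.77 − (-0.14) = 0.91 V, with n = 2 electrons transferred.
At equilibrium E = 0, so the Nernst equation gives ln K = nFE°/RT = (2)(96485)(0.91)/((8.314)(310)) = 68.13.

ln K = 68.1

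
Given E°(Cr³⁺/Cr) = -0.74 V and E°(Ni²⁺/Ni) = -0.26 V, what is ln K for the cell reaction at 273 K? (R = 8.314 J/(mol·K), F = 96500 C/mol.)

E°_cell = -0.26 − (-0.74) = 0.48 V, with n = 6 electrons transferred.
At equilibrium E = 0, so the Nernst equation gives ln K = nFE°/RT = (6)(96500)(0.48)/((8.314)(273)) = 122.45.

ln K = 122.4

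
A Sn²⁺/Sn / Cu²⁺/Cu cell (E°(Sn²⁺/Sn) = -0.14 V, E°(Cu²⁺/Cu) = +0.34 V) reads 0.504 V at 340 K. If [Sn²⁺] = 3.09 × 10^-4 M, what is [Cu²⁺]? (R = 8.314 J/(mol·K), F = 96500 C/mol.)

From the Nernst equation, ln Q = nF(E° − E)/RT = 2×96500×(0.48 − 0.504)/(8.314×340) = -1.639, so Q = 0.194.
With Q = [Sn²⁺]/[Cu²⁺] and the known concentrations, [Cu²⁺] in the denominator gives [Cu²⁺] = 0.0016 M.

0.0016 M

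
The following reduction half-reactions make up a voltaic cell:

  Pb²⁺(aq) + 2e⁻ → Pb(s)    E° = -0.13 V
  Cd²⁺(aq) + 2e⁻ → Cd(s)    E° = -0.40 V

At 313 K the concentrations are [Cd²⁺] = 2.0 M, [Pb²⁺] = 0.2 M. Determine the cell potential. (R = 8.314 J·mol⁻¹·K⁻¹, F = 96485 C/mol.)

The Pb²⁺/Pb couple has the higher reduction potential and acts as the cathode, so E°_cell = -0.13 − (-0.40) = 0.27 V.
Balancing electrons gives n = 2; the reaction quotient is Q = [Cd²⁺]/[Pb²⁺] = 10.0.
E = E° − (RT/nF) ln Q = 0.27 − (8.314×313)/(2×96485) × (2.303) = 0.270 − 0.031 = 0.239 V.

0.239 V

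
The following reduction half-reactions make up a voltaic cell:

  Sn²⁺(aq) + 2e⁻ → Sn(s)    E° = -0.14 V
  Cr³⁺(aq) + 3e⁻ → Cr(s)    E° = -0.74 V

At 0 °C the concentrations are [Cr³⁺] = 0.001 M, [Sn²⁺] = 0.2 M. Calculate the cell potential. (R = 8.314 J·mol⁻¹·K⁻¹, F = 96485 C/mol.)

0.635 V

The Sn²⁺/Sn couple has the higher reduction potential and acts as the cathode, so E°_cell = -0.14 − (-0.74) = 0.60 V.
Balancing electrons gives n = 6; the reaction quotient is Q = [Cr³⁺]^2/[Sn²⁺]^3 = 1.25 × 10^-4.
E = E° − (RT/nF) ln Q = 0.60 − (8.314×273)/(6×96485) × (-8.987) = 0.600 + 0.035 = 0.635 V.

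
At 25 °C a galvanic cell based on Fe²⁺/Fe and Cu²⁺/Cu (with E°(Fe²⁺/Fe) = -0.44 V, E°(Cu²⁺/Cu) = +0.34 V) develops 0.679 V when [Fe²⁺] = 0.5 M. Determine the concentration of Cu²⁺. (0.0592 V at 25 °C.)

1.9 × 10^-4 M

From the Nernst equation, log Q = n(E° − E)/0.0592 = 2(0.78 − 0.679)/0.0592 = 3.412, so Q = 2580.
With Q = [Fe²⁺]/[Cu²⁺] and the known concentrations, [Cu²⁺] in the denominator gives [Cu²⁺] = 1.9 × 10^-4 M.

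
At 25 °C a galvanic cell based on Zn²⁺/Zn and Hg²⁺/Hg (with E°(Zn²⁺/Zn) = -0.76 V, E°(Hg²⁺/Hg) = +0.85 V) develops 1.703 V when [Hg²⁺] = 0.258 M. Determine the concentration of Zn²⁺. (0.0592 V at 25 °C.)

1.9 × 10^-4 M

From the Nernst equation, log Q = n(E° − E)/0.0592 = 2(1.61 − 1.703)/0.0592 = -3.142, so Q = 7.21 × 10^-4.
With Q = [Zn²⁺]/[Hg²⁺] and the known concentrations, [Zn²⁺] in the numerator gives [Zn²⁺] = 1.9 × 10^-4 M.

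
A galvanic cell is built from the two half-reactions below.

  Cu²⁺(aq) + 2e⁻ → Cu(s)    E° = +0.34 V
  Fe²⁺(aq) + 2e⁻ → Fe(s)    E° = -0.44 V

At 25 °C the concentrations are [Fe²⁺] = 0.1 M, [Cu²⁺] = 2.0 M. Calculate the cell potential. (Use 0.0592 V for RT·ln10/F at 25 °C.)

The Cu²⁺/Cu couple has the higher reduction potential and acts as the cathode, so E°_cell = +0.34 − (-0.44) = 0.78 V.
Balancing electrons gives n = 2; the reaction quotient is Q = [Fe²⁺]/[Cu²⁺] = 0.0500.
At 25 °C, E = E° − (0.0592/n) log Q = 0.78 − (0.0592/2)(-1.301) = 0.780 + 0.039 = 0.819 V.

0.819 V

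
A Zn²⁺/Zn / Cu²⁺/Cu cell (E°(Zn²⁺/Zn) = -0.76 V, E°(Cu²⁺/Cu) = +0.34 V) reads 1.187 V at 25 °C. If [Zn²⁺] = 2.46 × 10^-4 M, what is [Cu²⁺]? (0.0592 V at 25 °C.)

0.21 M

From the Nernst equation, log Q = n(E° − E)/0.0592 = 2(1.10 − 1.187)/0.0592 = -2.939, so Q = 0.00115.
With Q = [Zn²⁺]/[Cu²⁺] and the known concentrations, [Cu²⁺] in the denominator gives [Cu²⁺] = 0.21 M.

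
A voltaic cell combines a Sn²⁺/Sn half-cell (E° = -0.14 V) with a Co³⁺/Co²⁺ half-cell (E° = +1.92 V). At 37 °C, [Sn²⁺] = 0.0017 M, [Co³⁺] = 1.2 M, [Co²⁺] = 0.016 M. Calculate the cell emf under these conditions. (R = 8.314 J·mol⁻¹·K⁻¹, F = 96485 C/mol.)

2.26 V

The Co³⁺/Co²⁺ couple has the higher reduction potential and acts as the cathode, so E°_cell = +1.92 − (-0.14) = 2.06 V.
Balancing electrons gives n = 2; the reaction quotient is Q = [Sn²⁺]·[Co²⁺]^2/[Co³⁺]^2 = 3.02 × 10^-7.
E = E° − (RT/nF) ln Q = 2.06 − (8.314×310)/(2×96485) × (-15.012) = 2.060 + 0.201 = 2.261 V.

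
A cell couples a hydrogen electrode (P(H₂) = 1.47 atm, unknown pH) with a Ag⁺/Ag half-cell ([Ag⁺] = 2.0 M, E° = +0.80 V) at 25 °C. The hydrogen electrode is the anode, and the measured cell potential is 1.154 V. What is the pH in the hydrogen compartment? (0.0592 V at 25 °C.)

pH = 5.60

E°_cell = 0.80 V and n = 2.
log Q = n(E° − E)/0.0592 = 2×(0.80 − 1.154)/0.0592 = -11.959.
With Q = [H⁺]^2 / ([Ag⁺]^2·P(H₂)), solving for [H⁺] gives log[H⁺] = -5.595, so pH = 5.60.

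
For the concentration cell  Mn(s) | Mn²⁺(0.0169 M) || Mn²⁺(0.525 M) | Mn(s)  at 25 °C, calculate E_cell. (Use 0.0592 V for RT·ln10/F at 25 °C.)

0.044 V

Both half-cells are Mn²⁺/Mn, so E°_cell = 0. The concentrated side is the cathode; the cell reaction moves Mn²⁺ from high to low concentration with n = 2.
Q = [Mn²⁺]_dilute/[Mn²⁺]_conc = 0.0169/0.525 = 0.0322.
E = 0 − (0.0592/2) log Q = −(0.0592/2)(-1.492) = 0.0442 V.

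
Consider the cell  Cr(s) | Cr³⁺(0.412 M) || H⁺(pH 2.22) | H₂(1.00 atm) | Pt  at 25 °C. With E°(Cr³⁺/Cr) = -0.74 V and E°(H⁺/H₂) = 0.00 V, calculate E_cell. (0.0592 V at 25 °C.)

0.62 V

The hydrogen couple is the cathode, so E°_cell = 0.74 V; n = 6.
[H⁺] = 10^(−2.22) = 0.0060 M, and Q = [Cr³⁺]^2·P(H₂)^3 / [H⁺]^6 = 3.55 × 10^12.
E = E° − (0.0592/6) log Q = 0.74 − (0.0592/6)(12.550) = 0.616 V.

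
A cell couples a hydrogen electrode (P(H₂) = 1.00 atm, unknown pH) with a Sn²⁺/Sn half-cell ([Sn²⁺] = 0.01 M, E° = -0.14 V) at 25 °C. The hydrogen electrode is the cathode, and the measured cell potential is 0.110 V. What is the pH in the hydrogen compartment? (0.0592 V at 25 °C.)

E°_cell = 0.14 V and n = 2.
log Q = n(E° − E)/0.0592 = 2×(0.14 − 0.110)/0.0592 = 1.014.
With Q = [Sn²⁺]·P(H₂) / [H⁺]^2, solving for [H⁺] gives log[H⁺] = -1.507, so pH = 1.51.

pH = 1.51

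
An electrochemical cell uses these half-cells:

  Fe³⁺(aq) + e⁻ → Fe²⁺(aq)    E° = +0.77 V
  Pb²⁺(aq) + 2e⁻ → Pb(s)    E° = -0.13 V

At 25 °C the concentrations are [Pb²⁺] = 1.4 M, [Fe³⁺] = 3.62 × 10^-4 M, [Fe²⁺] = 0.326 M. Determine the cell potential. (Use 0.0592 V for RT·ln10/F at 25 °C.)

0.721 V

The Fe³⁺/Fe²⁺ couple has the higher reduction potential and acts as the cathode, so E°_cell = +0.77 − (-0.13) = 0.90 V.
Balancing electrons gives n = 2; the reaction quotient is Q = [Pb²⁺]·[Fe²⁺]^2/[Fe³⁺]^2 = 1.14 × 10^6.
At 25 °C, E = E° − (0.0592/n) log Q = 0.90 − (0.0592/2)(6.055) = 0.900 − 0.179 = 0.721 V.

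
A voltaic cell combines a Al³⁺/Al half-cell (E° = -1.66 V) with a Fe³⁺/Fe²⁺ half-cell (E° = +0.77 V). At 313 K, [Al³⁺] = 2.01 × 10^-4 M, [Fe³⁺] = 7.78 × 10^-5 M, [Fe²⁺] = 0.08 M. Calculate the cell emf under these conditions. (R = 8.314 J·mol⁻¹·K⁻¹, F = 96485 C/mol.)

The Fe³⁺/Fe²⁺ couple has the higher reduction potential and acts as the cathode, so E°_cell = +0.77 − (-1.66) = 2.43 V.
Balancing electrons gives n = 3; the reaction quotient is Q = [Al³⁺]·[Fe²⁺]^3/[Fe³⁺]^3 = 2.19 × 10^5.
E = E° − (RT/nF) ln Q = 2.43 − (8.314×313)/(3×96485) × (12.295) = 2.430 − 0.111 = 2.319 V.

2.32 V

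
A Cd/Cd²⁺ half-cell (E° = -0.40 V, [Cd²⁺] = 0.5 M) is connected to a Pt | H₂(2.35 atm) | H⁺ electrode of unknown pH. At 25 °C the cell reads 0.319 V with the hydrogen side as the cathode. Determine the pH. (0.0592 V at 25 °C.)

pH = 1.33

E°_cell = 0.40 V and n = 2.
log Q = n(E° − E)/0.0592 = 2×(0.40 − 0.319)/0.0592 = 2.736.
With Q = [Cd²⁺]·P(H₂) / [H⁺]^2, solving for [H⁺] gives log[H⁺] = -1.333, so pH = 1.33.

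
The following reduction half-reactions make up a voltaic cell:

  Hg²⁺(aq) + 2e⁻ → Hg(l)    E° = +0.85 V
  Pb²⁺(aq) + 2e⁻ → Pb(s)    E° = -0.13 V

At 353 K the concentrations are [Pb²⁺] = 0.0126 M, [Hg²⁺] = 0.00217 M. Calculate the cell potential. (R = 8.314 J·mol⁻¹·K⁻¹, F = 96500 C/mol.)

The Hg²⁺/Hg couple has the higher reduction potential and acts as the cathode, so E°_cell = +0.85 − (-0.13) = 0.98 V.
Balancing electrons gives n = 2; the reaction quotient is Q = [Pb²⁺]/[Hg²⁺] = 5.81.
E = E° − (RT/nF) ln Q = 0.98 − (8.314×353)/(2×96500) × (1.759) = 0.980 − 0.027 = 0.953 V.

0.953 V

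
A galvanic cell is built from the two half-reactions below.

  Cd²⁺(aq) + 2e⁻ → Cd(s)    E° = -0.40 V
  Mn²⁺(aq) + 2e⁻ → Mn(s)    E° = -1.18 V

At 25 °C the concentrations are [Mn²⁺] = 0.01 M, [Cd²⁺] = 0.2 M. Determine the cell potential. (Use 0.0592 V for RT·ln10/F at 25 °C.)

0.819 V

The Cd²⁺/Cd couple has the higher reduction potential and acts as the cathode, so E°_cell = -0.40 − (-1.18) = 0.78 V.
Balancing electrons gives n = 2; the reaction quotient is Q = [Mn²⁺]/[Cd²⁺] = 0.0500.
At 25 °C, E = E° − (0.0592/n) log Q = 0.78 − (0.0592/2)(-1.301) = 0.780 + 0.039 = 0.819 V.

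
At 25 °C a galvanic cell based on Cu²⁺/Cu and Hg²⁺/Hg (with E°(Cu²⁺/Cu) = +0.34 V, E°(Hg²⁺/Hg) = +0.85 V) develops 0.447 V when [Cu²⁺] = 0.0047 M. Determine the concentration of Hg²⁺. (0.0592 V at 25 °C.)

3.5 × 10^-5 M

From the Nernst equation, log Q = n(E° − E)/0.0592 = 2(0.51 − 0.447)/0.0592 = 2.128, so Q = 134.
With Q = [Cu²⁺]/[Hg²⁺] and the known concentrations, [Hg²⁺] in the denominator gives [Hg²⁺] = 3.5 × 10^-5 M.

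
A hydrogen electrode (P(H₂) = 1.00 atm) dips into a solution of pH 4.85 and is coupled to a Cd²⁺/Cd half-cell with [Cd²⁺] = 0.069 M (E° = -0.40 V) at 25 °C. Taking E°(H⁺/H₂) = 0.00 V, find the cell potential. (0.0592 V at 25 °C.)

0.15 V

The hydrogen couple is the cathode, so E°_cell = 0.40 V; n = 2.
[H⁺] = 10^(−4.85) = 1.4 × 10^-5 M, and Q = [Cd²⁺]·P(H₂) / [H⁺]^2 = 3.46 × 10^8.
E = E° − (0.0592/2) log Q = 0.40 − (0.0592/2)(8.539) = 0.147 V.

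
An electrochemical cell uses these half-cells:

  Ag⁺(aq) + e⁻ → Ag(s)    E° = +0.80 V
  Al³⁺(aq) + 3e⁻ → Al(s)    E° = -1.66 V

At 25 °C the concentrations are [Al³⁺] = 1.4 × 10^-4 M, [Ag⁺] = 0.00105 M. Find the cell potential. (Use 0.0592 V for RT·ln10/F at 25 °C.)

2.36 V

The Ag⁺/Ag couple has the higher reduction potential and acts as the cathode, so E°_cell = +0.80 − (-1.66) = 2.46 V.
Balancing electrons gives n = 3; the reaction quotient is Q = [Al³⁺]/[Ag⁺]^3 = 1.21 × 10^5.
At 25 °C, E = E° − (0.0592/n) log Q = 2.46 − (0.0592/3)(5.083) = 2.460 − 0.100 = 2.360 V.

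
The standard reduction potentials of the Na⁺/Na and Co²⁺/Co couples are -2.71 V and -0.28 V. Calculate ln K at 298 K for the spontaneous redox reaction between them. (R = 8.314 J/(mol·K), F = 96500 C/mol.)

E°_cell = -0.28 − (-2.71) = 2.43 V, with n = 2 electrons transferred.
At equilibrium E = 0, so the Nernst equation gives ln K = nFE°/RT = (2)(96500)(2.43)/((8.314)(298)) = 189.29.

ln K = 189.3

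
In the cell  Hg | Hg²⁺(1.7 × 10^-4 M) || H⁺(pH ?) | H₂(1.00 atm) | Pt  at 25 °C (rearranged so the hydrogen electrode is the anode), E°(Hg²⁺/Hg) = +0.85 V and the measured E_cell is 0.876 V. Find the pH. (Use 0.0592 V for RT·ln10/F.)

pH = 2.32

E°_cell = 0.85 V and n = 2.
log Q = n(E° − E)/0.0592 = 2×(0.85 − 0.876)/0.0592 = -0.878.
With Q = [H⁺]^2 / ([Hg²⁺]·P(H₂)), solving for [H⁺] gives log[H⁺] = -2.324, so pH = 2.32.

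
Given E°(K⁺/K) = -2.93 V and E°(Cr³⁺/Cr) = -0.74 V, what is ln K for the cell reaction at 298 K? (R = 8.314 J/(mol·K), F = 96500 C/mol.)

E°_cell = -0.74 − (-2.93) = 2.19 V, with n = 3 electrons transferred.
At equilibrium E = 0, so the Nernst equation gives ln K = nFE°/RT = (3)(96500)(2.19)/((8.314)(298)) = 255.90.

ln K = 255.9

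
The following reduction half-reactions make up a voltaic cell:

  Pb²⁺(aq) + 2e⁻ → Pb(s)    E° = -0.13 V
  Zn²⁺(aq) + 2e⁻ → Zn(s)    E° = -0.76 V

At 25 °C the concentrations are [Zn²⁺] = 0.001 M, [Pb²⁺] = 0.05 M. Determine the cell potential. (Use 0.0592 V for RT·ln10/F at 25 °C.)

The Pb²⁺/Pb couple has the higher reduction potential and acts as the cathode, so E°_cell = -0.13 − (-0.76) = 0.63 V.
Balancing electrons gives n = 2; the reaction quotient is Q = [Zn²⁺]/[Pb²⁺] = 0.0200.
At 25 °C, E = E° − (0.0592/n) log Q = 0.63 − (0.0592/2)(-1.699) = 0.630 + 0.050 = 0.680 V.

0.680 V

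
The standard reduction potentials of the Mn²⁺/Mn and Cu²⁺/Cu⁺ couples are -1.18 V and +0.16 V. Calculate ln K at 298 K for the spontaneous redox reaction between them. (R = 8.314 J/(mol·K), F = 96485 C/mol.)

ln K = 104.4

E°_cell = +0.16 − (-1.18) = 1.34 V, with n = 2 electrons transferred.
At equilibrium E = 0, so the Nernst equation gives ln K = nFE°/RT = (2)(96485)(1.34)/((8.314)(298)) = 104.37.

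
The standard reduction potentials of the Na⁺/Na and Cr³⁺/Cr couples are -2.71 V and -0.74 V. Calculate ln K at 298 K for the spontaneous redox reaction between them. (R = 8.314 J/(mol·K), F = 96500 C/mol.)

E°_cell = -0.74 − (-2.71) = 1.97 V, with n = 3 electrons transferred.
At equilibrium E = 0, so the Nernst equation gives ln K = nFE°/RT = (3)(96500)(1.97)/((8.314)(298)) = 230.19.

ln K = 230.2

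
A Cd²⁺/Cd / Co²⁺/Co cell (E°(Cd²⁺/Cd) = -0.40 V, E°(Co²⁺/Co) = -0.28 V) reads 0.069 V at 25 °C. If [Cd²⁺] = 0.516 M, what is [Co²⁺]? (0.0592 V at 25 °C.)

0.0098 M

From the Nernst equation, log Q = n(E° − E)/0.0592 = 2(0.12 − 0.069)/0.0592 = 1.723, so Q = 52.8.
With Q = [Cd²⁺]/[Co²⁺] and the known concentrations, [Co²⁺] in the denominator gives [Co²⁺] = 0.0098 M.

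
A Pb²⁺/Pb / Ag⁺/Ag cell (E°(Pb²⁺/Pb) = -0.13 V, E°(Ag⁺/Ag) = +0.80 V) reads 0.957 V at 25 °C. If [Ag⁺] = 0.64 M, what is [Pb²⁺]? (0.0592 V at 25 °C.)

0.05 M

From the Nernst equation, log Q = n(E° − E)/0.0592 = 2(0.93 − 0.957)/0.0592 = -0.912, so Q = 0.122.
With Q = [Pb²⁺]/[Ag⁺]^2 and the known concentrations, [Pb²⁺] in the numerator gives [Pb²⁺] = 0.05 M.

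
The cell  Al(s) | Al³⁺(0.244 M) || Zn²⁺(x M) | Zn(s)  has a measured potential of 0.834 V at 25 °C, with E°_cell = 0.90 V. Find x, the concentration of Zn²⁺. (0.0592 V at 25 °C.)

0.0023 M

From the Nernst equation, log Q = n(E° − E)/0.0592 = 6(0.90 − 0.834)/0.0592 = 6.689, so Q = 4.89 × 10^6.
With Q = [Al³⁺]^2/[Zn²⁺]^3 and the known concentrations, [Zn²⁺]^3 in the denominator gives [Zn²⁺] = 0.0023 M.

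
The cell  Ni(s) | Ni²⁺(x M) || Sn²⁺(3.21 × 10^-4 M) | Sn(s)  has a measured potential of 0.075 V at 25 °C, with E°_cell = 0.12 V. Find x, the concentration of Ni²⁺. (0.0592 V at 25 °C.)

0.011 M

From the Nernst equation, log Q = n(E° − E)/0.0592 = 2(0.12 − 0.075)/0.0592 = 1.520, so Q = 33.1.
With Q = [Ni²⁺]/[Sn²⁺] and the known concentrations, [Ni²⁺] in the numerator gives [Ni²⁺] = 0.011 M.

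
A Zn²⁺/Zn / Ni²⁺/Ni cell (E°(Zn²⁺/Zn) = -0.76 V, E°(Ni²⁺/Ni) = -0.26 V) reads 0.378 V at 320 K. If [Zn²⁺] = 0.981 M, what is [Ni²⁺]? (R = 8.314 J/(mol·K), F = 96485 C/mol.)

1.4 × 10^-4 M

From the Nernst equation, ln Q = nF(E° − E)/RT = 2×96485×(0.50 − 0.378)/(8.314×320) = 8.849, so Q = 6970.
With Q = [Zn²⁺]/[Ni²⁺] and the known concentrations, [Ni²⁺] in the denominator gives [Ni²⁺] = 1.4 × 10^-4 M.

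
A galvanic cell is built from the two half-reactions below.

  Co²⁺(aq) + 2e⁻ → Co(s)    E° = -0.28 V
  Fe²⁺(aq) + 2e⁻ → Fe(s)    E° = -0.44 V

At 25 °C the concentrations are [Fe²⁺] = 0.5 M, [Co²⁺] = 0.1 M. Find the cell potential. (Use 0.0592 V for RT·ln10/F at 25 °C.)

The Co²⁺/Co couple has the higher reduction potential and acts as the cathode, so E°_cell = -0.28 − (-0.44) = 0.16 V.
Balancing electrons gives n = 2; the reaction quotient is Q = [Fe²⁺]/[Co²⁺] = 5.00.
At 25 °C, E = E° − (0.0592/n) log Q = 0.16 − (0.0592/2)(0.699) = 0.160 − 0.021 = 0.139 V.

0.139 V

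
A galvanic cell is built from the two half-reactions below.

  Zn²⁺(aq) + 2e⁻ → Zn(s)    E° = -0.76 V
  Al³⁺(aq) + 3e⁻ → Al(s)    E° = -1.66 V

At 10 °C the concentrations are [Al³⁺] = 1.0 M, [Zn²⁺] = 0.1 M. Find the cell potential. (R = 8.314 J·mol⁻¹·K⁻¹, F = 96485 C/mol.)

The Zn²⁺/Zn couple has the higher reduction potential and acts as the cathode, so E°_cell = -0.76 − (-1.66) = 0.90 V.
Balancing electrons gives n = 6; the reaction quotient is Q = [Al³⁺]^2/[Zn²⁺]^3 = 1000.
E = E° − (RT/nF) ln Q = 0.90 − (8.314×283)/(6×96485) × (6.908) = 0.900 − 0.028 = 0.872 V.

0.872 V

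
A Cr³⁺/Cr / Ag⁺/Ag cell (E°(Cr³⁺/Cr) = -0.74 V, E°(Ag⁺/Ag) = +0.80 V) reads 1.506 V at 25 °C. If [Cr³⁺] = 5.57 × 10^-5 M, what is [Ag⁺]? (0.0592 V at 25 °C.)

From the Nernst equation, log Q = n(E° − E)/0.0592 = 3(1.54 − 1.506)/0.0592 = 1.723, so Q = 52.8.
With Q = [Cr³⁺]/[Ag⁺]^3 and the known concentrations, [Ag⁺]^3 in the denominator gives [Ag⁺] = 0.01 M.

0.01 M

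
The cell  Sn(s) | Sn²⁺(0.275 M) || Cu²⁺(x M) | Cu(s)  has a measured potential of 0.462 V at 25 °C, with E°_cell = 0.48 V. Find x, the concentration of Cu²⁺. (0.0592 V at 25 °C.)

From the Nernst equation, log Q = n(E° − E)/0.0592 = 2(0.48 − 0.462)/0.0592 = 0.608, so Q = 4.06.
With Q = [Sn²⁺]/[Cu²⁺] and the known concentrations, [Cu²⁺] in the denominator gives [Cu²⁺] = 0.068 M.

0.068 M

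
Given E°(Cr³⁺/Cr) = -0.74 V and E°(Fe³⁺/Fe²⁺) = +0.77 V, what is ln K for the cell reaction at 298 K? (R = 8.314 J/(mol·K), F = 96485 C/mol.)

E°_cell = +0.77 − (-0.74) = 1.51 V, with n = 3 electrons transferred.
At equilibrium E = 0, so the Nernst equation gives ln K = nFE°/RT = (3)(96485)(1.51)/((8.314)(298)) = 176.41.

ln K = 176.4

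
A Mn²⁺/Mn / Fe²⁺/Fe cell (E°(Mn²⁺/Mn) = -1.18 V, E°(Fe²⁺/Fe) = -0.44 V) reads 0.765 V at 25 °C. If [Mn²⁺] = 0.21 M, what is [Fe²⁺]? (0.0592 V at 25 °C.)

From the Nernst equation, log Q = n(E° − E)/0.0592 = 2(0.74 − 0.765)/0.0592 = -0.845, so Q = 0.143.
With Q = [Mn²⁺]/[Fe²⁺] and the known concentrations, [Fe²⁺] in the denominator gives [Fe²⁺] = 1.5 M.

1.5 M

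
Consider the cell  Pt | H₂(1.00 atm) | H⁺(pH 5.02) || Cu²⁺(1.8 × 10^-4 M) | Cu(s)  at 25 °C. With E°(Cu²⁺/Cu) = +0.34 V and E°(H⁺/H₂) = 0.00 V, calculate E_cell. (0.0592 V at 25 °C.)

0.53 V

The Cu²⁺/Cu couple is the cathode, so E°_cell = 0.34 V; n = 2.
[H⁺] = 10^(−5.02) = 9.5 × 10^-6 M, and Q = [H⁺]^2 / ([Cu²⁺]·P(H₂)) = 5.07 × 10^-7.
E = E° − (0.0592/2) log Q = 0.34 − (0.0592/2)(-6.295) = 0.526 V.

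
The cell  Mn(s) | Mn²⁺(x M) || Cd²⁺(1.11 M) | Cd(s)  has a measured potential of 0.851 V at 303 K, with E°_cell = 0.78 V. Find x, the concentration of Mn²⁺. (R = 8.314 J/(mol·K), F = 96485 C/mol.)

From the Nernst equation, ln Q = nF(E° − E)/RT = 2×96485×(0.78 − 0.851)/(8.314×303) = -5.439, so Q = 0.00435.
With Q = [Mn²⁺]/[Cd²⁺] and the known concentrations, [Mn²⁺] in the numerator gives [Mn²⁺] = 0.0048 M.

0.0048 M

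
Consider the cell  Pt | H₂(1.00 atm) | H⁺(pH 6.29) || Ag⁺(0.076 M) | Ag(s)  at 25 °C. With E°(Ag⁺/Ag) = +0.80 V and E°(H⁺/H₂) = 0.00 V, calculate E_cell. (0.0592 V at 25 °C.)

1.11 V

The Ag⁺/Ag couple is the cathode, so E°_cell = 0.80 V; n = 2.
[H⁺] = 10^(−6.29) = 5.1 × 10^-7 M, and Q = [H⁺]^2 / ([Ag⁺]^2·P(H₂)) = 4.55 × 10^-11.
E = E° − (0.0592/2) log Q = 0.80 − (0.0592/2)(-10.342) = 1.106 V.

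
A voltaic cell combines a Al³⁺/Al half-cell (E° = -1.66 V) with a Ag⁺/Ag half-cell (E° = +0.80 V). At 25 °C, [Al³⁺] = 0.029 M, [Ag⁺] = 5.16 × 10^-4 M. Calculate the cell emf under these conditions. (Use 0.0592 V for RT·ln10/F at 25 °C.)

The Ag⁺/Ag couple has the higher reduction potential and acts as the cathode, so E°_cell = +0.80 − (-1.66) = 2.46 V.
Balancing electrons gives n = 3; the reaction quotient is Q = [Al³⁺]/[Ag⁺]^3 = 2.11 × 10^8.
At 25 °C, E = E° − (0.0592/n) log Q = 2.46 − (0.0592/3)(8.324) = 2.460 − 0.164 = 2.296 V.

2.30 V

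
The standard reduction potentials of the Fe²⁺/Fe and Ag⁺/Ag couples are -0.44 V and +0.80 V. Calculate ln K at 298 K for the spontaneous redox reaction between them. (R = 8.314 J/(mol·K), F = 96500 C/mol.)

ln K = 96.6

E°_cell = +0.80 − (-0.44) = 1.24 V, with n = 2 electrons transferred.
At equilibrium E = 0, so the Nernst equation gives ln K = nFE°/RT = (2)(96500)(1.24)/((8.314)(298)) = 96.59.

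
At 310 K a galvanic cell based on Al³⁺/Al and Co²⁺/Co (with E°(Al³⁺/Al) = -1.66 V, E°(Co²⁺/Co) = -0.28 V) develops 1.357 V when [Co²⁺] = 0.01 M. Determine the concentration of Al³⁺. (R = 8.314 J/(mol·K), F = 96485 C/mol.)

0.013 M

From the Nernst equation, ln Q = nF(E° − E)/RT = 6×96485×(1.38 − 1.357)/(8.314×310) = 5.166, so Q = 175.
With Q = [Al³⁺]^2/[Co²⁺]^3 and the known concentrations, [Al³⁺]^2 in the numerator gives [Al³⁺] = 0.013 M.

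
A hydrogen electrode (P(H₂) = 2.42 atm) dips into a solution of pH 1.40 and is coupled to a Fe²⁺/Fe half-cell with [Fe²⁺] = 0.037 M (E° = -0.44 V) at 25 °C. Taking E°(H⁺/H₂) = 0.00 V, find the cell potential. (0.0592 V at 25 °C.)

0.39 V

The hydrogen couple is the cathode, so E°_cell = 0.44 V; n = 2.
[H⁺] = 10^(−1.40) = 0.040 M, and Q = [Fe²⁺]·P(H₂) / [H⁺]^2 = 56.5.
E = E° − (0.0592/2) log Q = 0.44 − (0.0592/2)(1.752) = 0.388 V.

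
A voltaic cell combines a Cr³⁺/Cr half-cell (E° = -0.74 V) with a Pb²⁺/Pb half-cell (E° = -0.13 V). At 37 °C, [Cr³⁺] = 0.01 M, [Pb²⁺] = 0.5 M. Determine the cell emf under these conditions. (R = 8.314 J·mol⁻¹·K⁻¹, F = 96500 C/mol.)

0.642 V

The Pb²⁺/Pb couple has the higher reduction potential and acts as the cathode, so E°_cell = -0.13 − (-0.74) = 0.61 V.
Balancing electrons gives n = 6; the reaction quotient is Q = [Cr³⁺]^2/[Pb²⁺]^3 = 8 × 10^-4.
E = E° − (RT/nF) ln Q = 0.61 − (8.314×310)/(6×96500) × (-7.131) = 0.610 + 0.032 = 0.642 V.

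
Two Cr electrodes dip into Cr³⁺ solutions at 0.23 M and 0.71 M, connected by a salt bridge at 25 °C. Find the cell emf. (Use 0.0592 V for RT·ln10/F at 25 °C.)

0.010 V

Both half-cells are Cr³⁺/Cr, so E°_cell = 0. The concentrated side is the cathode; the cell reaction moves Cr³⁺ from high to low concentration with n = 3.
Q = [Cr³⁺]_dilute/[Cr³⁺]_conc = 0.23/0.71 = 0.324.
E = 0 − (0.0592/3) log Q = −(0.0592/3)(-0.490) = 0.0097 V.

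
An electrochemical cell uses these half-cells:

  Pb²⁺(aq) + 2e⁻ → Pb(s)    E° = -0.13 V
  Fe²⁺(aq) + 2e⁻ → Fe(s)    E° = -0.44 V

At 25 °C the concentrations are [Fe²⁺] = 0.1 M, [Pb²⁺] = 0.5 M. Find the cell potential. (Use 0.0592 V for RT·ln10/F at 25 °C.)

0.331 V

The Pb²⁺/Pb couple has the higher reduction potential and acts as the cathode, so E°_cell = -0.13 − (-0.44) = 0.31 V.
Balancing electrons gives n = 2; the reaction quotient is Q = [Fe²⁺]/[Pb²⁺] = 0.200.
At 25 °C, E = E° − (0.0592/n) log Q = 0.31 − (0.0592/2)(-0.699) = 0.310 + 0.021 = 0.331 V.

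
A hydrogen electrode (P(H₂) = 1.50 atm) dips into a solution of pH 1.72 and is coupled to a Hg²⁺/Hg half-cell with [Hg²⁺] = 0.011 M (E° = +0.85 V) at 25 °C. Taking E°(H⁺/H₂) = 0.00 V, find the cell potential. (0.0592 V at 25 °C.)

0.90 V

The Hg²⁺/Hg couple is the cathode, so E°_cell = 0.85 V; n = 2.
[H⁺] = 10^(−1.72) = 0.019 M, and Q = [H⁺]^2 / ([Hg²⁺]·P(H₂)) = 0.0220.
E = E° − (0.0592/2) log Q = 0.85 − (0.0592/2)(-1.657) = 0.899 V.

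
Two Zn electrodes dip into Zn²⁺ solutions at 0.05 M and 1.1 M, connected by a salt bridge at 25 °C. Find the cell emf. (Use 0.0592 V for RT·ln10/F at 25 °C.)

Both half-cells are Zn²⁺/Zn, so E°_cell = 0. The concentrated side is the cathode; the cell reaction moves Zn²⁺ from high to low concentration with n = 2.
Q = [Zn²⁺]_dilute/[Zn²⁺]_conc = 0.05/1.1 = 0.0455.
E = 0 − (0.0592/2) log Q = −(0.0592/2)(-1.342) = 0.0397 V.

0.040 V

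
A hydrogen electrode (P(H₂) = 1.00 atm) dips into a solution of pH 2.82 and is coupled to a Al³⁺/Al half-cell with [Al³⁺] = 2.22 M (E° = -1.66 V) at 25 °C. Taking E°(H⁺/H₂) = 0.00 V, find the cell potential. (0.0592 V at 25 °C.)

1.49 V

The hydrogen couple is the cathode, so E°_cell = 1.66 V; n = 6.
[H⁺] = 10^(−2.82) = 0.0015 M, and Q = [Al³⁺]^2·P(H₂)^3 / [H⁺]^6 = 4.1 × 10^17.
E = E° − (0.0592/6) log Q = 1.66 − (0.0592/6)(17.613) = 1.486 V.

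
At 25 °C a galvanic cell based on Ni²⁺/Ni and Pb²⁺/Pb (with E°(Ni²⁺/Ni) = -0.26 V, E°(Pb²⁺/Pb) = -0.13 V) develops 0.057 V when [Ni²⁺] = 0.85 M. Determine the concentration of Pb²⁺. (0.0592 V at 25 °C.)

From the Nernst equation, log Q = n(E° − E)/0.0592 = 2(0.13 − 0.057)/0.0592 = 2.466, so Q = 293.
With Q = [Ni²⁺]/[Pb²⁺] and the known concentrations, [Pb²⁺] in the denominator gives [Pb²⁺] = 0.0029 M.

0.0029 M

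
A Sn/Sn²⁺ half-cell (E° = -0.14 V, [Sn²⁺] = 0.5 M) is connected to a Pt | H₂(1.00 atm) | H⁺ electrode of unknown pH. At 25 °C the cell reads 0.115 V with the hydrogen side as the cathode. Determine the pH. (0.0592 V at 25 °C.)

E°_cell = 0.14 V and n = 2.
log Q = n(E° − E)/0.0592 = 2×(0.14 − 0.115)/0.0592 = 0.845.
With Q = [Sn²⁺]·P(H₂) / [H⁺]^2, solving for [H⁺] gives log[H⁺] = -0.573, so pH = 0.57.

pH = 0.57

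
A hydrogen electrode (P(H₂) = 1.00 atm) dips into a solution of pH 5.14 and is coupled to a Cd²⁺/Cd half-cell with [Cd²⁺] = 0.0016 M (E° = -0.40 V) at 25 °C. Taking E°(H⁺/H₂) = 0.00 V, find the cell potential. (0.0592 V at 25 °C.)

The hydrogen couple is the cathode, so E°_cell = 0.40 V; n = 2.
[H⁺] = 10^(−5.14) = 7.2 × 10^-6 M, and Q = [Cd²⁺]·P(H₂) / [H⁺]^2 = 3.05 × 10^7.
E = E° − (0.0592/2) log Q = 0.40 − (0.0592/2)(7.484) = 0.178 V.

0.18 V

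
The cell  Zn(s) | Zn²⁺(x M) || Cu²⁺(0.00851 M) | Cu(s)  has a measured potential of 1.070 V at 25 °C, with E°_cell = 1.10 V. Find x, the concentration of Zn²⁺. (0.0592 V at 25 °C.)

0.088 M

From the Nernst equation, log Q = n(E° − E)/0.0592 = 2(1.10 − 1.070)/0.0592 = 1.014, so Q = 10.3.
With Q = [Zn²⁺]/[Cu²⁺] and the known concentrations, [Zn²⁺] in the numerator gives [Zn²⁺] = 0.088 M.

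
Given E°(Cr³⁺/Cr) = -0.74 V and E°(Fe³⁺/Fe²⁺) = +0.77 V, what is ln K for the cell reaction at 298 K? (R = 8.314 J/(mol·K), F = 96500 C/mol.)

ln K = 176.4

E°_cell = +0.77 − (-0.74) = 1.51 V, with n = 3 electrons transferred.
At equilibrium E = 0, so the Nernst equation gives ln K = nFE°/RT = (3)(96500)(1.51)/((8.314)(298)) = 176.44.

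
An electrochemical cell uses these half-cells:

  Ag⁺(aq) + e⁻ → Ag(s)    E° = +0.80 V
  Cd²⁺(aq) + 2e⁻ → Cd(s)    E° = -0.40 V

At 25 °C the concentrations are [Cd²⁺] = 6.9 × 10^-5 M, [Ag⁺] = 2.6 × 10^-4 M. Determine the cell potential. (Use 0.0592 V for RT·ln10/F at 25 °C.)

The Ag⁺/Ag couple has the higher reduction potential and acts as the cathode, so E°_cell = +0.80 − (-0.40) = 1.20 V.
Balancing electrons gives n = 2; the reaction quotient is Q = [Cd²⁺]/[Ag⁺]^2 = 1020.
At 25 °C, E = E° − (0.0592/n) log Q = 1.20 − (0.0592/2)(3.009) = 1.200 − 0.089 = 1.111 V.

1.11 V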